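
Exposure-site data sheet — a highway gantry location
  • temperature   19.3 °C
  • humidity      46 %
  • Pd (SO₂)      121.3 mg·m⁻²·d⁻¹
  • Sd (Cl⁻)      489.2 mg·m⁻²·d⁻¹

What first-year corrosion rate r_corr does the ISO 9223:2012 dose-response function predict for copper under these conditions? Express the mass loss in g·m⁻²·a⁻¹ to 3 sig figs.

copper: T>10 °C ⇒ hinge -0.080·(19.3−10) = -0.7440
  Pd branch = 0.0053·Pd^0.26·e^(0.059·RH+f) = 0.1323 μm/a
  Cl⁻ term: 0.01025·489.2^0.27·exp(0.036·46+0.049·19.3) = 0.7358
  r_corr = 0.1323 + 0.7358 = 0.8682 μm/a
Convert to mass loss: 0.8682 μm/a × 8.96 g/cm³ = 7.779 g·m⁻²·a⁻¹

r_corr = 7.78 g·m⁻²·a⁻¹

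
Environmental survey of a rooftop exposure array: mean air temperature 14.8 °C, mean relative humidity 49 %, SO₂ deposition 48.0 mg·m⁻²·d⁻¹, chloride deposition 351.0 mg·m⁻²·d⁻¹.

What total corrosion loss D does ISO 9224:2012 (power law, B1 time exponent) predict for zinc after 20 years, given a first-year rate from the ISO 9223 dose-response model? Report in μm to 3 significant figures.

zinc: f(T) = -0.071·(T−10) [T>10 °C] = -0.3408
  SO₂ term: 0.0129·48.0^0.44·exp(0.046·49-0.3408) = 0.48
  Cl⁻ term: 0.0175·351.0^0.57·exp(0.008·49+0.085·14.8) = 2.573
  sum: 0.48 + 2.573 → r_corr = 3.053 μm/a
Power-law: D(20) = r_corr · 20^0.813
  D(20) = 3.053 × 20^0.813 = 3.053 × 11.42 = 34.87 μm

D(20) = 34.9 μm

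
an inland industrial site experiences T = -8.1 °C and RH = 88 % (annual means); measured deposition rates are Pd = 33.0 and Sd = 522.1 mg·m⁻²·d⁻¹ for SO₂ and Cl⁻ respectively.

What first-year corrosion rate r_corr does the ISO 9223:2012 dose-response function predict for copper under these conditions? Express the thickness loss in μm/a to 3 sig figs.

copper: f(T) = +0.126·(T−10) [T≤10 °C] = -2.2806
  Pd branch = 0.0053·Pd^0.26·e^(0.059·RH+f) = 0.2418 μm/a
  Cl⁻ term: 0.01025·522.1^0.27·exp(0.036·88+0.049·-8.1) = 0.8871
  sum: 0.2418 + 0.8871 → r_corr = 1.129 μm/a

r_corr = 1.13 μm/a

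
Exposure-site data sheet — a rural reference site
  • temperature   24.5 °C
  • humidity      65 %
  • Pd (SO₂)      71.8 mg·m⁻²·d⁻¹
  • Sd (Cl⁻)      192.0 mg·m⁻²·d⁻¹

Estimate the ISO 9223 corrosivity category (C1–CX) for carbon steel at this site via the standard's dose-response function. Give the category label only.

carbon steel: temperature factor f = -0.054·(14.5) = -0.7830
  SO₂ term: 1.77·71.8^0.52·exp(0.02·65-0.7830) = 27.4
  Sd branch = 0.102·Sd^0.62·e^(0.033·RH+0.04·T) = 60.45 μm/a
  r_corr = 27.4 + 60.45 = 87.85 μm/a
ISO 9223 Table 2 (carbon steel): 80 < 87.8 ≤ 200 μm/a ⇒ C5

C5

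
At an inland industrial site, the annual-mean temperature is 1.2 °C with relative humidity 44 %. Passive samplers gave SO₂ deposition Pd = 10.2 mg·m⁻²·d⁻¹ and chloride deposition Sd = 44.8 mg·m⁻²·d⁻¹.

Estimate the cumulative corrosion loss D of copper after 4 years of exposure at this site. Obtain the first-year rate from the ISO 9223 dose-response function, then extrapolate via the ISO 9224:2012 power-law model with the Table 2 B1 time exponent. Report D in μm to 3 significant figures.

copper: T≤10 °C ⇒ hinge +0.126·(1.2−10) = -1.1088
  sulphur-dioxide contribution → 0.04289 μm/a
  chloride contribution → 0.1479 μm/a
  total first-year rate 0.1908 μm/a
ISO 9224: D(t) = r_corr · t^b with b = 0.667 (copper, B1)
  D(4) = 0.1908 × 4^0.667 = 0.1908 × 2.521 = 0.481 μm

D(4) = 0.481 μm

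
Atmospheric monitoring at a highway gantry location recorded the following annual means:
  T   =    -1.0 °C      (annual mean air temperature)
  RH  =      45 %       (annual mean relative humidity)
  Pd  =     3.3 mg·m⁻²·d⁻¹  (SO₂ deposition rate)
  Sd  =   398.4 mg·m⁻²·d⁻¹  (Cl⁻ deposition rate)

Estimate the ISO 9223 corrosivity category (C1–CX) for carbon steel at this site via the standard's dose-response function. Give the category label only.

C2

carbon steel: f(T) = +0.150·(T−10) [T≤10 °C] = -1.6500
  sulphur-dioxide contribution → 1.556 μm/a
  chloride contribution → 17.72 μm/a
  ⇒ r_corr(carbon steel) = 19.27 μm/a
Category bounds: 1.3…25 μm/a bracket r_corr ⇒ C2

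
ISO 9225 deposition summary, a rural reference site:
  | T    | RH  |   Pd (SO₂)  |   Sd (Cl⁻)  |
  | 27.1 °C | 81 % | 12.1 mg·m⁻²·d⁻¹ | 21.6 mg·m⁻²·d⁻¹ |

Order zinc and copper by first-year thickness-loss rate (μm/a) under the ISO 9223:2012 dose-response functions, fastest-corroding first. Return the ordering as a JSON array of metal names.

["zinc", "copper"]

zinc: temperature factor f = -0.071·(17.1) = -1.2141
  Pd branch = 0.0129·Pd^0.44·e^(0.046·RH+f) = 0.4763 μm/a
  Cl⁻ term: 0.0175·21.6^0.57·exp(0.008·81+0.085·27.1) = 1.93
  r_corr = 0.4763 + 1.93 = 2.406 μm/a
copper: temperature factor f = -0.080·(17.1) = -1.3680
  SO₂ term: 0.0053·12.1^0.26·exp(0.059·81-1.3680) = 0.307
  Sd branch = 0.01025·Sd^0.27·e^(0.036·RH+0.049·T) = 1.637 μm/a
  r_corr = 0.307 + 1.637 = 1.944 μm/a
Ordering by μm/a: zinc (2.41) > copper (1.94)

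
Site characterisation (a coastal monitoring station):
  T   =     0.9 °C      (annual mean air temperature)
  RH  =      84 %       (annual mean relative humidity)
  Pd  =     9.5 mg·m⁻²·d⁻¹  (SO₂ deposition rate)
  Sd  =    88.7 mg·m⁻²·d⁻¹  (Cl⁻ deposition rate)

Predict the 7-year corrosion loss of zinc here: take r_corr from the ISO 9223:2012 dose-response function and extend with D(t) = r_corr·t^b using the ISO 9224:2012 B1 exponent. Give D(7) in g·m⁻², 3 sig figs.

D(7) = 57.3 g·m⁻²

zinc: f(T) = +0.038·(T−10) [T≤10 °C] = -0.3458
  sulphur-dioxide contribution → 1.171 μm/a
  chloride contribution → 0.4769 μm/a
  total first-year rate 1.648 μm/a
ISO 9224: D(t) = r_corr · t^b with b = 0.813 (zinc, B1)
  D(7) = 1.648 × 7^0.813 = 1.648 × 4.865 = 8.019 μm
  Mass loss = 8.019 μm × 7.14 g/cm³ = 57.25 g·m⁻²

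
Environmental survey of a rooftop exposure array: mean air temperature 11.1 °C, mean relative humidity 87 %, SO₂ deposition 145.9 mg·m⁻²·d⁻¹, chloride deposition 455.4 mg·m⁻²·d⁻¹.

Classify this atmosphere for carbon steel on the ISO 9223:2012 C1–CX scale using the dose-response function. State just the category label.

carbon steel: temperature factor f = -0.054·(1.1) = -0.0594
  SO₂ term: 1.77·145.9^0.52·exp(0.02·87-0.0594) = 126.8
  Cl⁻ term: 0.102·455.4^0.62·exp(0.033·87+0.04·11.1) = 124.9
  r_corr = 126.8 + 124.9 = 251.7 μm/a
252 μm/a falls in (200, 700] for carbon steel → category CX

CX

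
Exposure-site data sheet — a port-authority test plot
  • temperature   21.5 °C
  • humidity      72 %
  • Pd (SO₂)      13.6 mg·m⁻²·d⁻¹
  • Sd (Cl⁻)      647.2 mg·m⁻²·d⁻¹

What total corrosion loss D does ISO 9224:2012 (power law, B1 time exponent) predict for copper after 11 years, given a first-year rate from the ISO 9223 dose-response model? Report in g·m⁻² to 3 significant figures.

copper: temperature factor f = -0.080·(11.5) = -0.9200
  Pd branch = 0.0053·Pd^0.26·e^(0.059·RH+f) = 0.2913 μm/a
  Sd branch = 0.01025·Sd^0.27·e^(0.036·RH+0.049·T) = 2.254 μm/a
  sum: 0.2913 + 2.254 → r_corr = 2.545 μm/a
Power-law: D(11) = r_corr · 11^0.667
  D(11) = 2.545 × 11^0.667 = 2.545 × 4.95 = 12.6 μm
  Mass loss = 12.6 μm × 8.96 g/cm³ = 112.9 g·m⁻²

D(11) = 113 g·m⁻²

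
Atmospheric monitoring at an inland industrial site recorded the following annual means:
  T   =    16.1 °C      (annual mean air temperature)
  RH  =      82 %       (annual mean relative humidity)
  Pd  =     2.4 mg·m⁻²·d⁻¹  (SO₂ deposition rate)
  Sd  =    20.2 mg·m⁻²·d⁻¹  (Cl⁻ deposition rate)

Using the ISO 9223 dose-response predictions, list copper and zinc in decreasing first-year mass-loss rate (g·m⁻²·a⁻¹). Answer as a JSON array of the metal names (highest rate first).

copper: f(T) = -0.080·(T−10) [T>10 °C] = -0.4880
  sulphur-dioxide contribution → 0.5156 μm/a
  chloride contribution → 0.9723 μm/a
  total first-year rate 1.488 μm/a
  mass loss = 1.488 μm/a × 8.96 g/cm³ = 13.33 g·m⁻²·a⁻¹
zinc: f(T) = -0.071·(T−10) [T>10 °C] = -0.4331
  sulphur-dioxide contribution → 0.5345 μm/a
  chloride contribution → 0.7351 μm/a
  total first-year rate 1.27 μm/a
  mass loss = 1.27 μm/a × 7.14 g/cm³ = 9.065 g·m⁻²·a⁻¹
Ordering by g·m⁻²·a⁻¹: copper (13.3) > zinc (9.06)

["copper", "zinc"]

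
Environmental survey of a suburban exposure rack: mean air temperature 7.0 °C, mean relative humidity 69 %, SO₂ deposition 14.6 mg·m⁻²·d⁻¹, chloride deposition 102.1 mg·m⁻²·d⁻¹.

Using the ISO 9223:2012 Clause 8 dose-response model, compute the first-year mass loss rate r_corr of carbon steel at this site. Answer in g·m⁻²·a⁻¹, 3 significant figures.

carbon steel: T≤10 °C ⇒ hinge +0.150·(7.0−10) = -0.4500
  Pd branch = 1.77·Pd^0.52·e^(0.02·RH+f) = 18.09 μm/a
  Cl⁻ term: 0.102·102.1^0.62·exp(0.033·69+0.04·7.0) = 23.16
  sum: 18.09 + 23.16 → r_corr = 41.24 μm/a
Convert to mass loss: 41.24 μm/a × 7.85 g/cm³ = 323.8 g·m⁻²·a⁻¹

r_corr = 324 g·m⁻²·a⁻¹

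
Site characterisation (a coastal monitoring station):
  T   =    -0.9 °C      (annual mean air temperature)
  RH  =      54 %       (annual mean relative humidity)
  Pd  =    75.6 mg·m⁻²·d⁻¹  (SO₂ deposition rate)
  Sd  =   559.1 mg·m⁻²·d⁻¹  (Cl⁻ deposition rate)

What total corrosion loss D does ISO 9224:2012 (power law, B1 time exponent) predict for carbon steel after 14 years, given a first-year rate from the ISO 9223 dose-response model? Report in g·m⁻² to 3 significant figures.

carbon steel: f(T) = +0.150·(T−10) [T≤10 °C] = -1.6350
  sulphur-dioxide contribution → 9.633 μm/a
  chloride contribution → 29.53 μm/a
  total first-year rate 39.17 μm/a
Power-law: D(14) = r_corr · 14^0.523
  D(14) = 39.17 × 14^0.523 = 39.17 × 3.976 = 155.7 μm
  Mass loss = 155.7 μm × 7.85 g/cm³ = 1222 g·m⁻²

D(14) = 1.22e+03 g·m⁻²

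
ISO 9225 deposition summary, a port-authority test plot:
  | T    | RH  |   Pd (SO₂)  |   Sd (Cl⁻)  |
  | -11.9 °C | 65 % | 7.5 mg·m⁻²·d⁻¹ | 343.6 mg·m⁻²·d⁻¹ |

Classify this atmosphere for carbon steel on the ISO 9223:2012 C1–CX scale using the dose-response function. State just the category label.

carbon steel: temperature factor f = +0.150·(-21.9) = -3.2850
  Pd branch = 1.77·Pd^0.52·e^(0.02·RH+f) = 0.6933 μm/a
  Cl⁻ term: 0.102·343.6^0.62·exp(0.033·65+0.04·-11.9) = 20.22
  r_corr = 0.6933 + 20.22 = 20.91 μm/a
20.9 μm/a falls in (1.3, 25] for carbon steel → category C2

C2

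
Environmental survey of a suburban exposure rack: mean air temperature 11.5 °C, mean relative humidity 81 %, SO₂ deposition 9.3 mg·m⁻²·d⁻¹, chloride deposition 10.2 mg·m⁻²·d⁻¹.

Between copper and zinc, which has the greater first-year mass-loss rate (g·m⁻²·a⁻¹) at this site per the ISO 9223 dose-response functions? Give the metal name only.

copper: temperature factor f = -0.080·(1.5) = -0.1200
  Pd branch = 0.0053·Pd^0.26·e^(0.059·RH+f) = 0.9988 μm/a
  Cl⁻ term: 0.01025·10.2^0.27·exp(0.036·81+0.049·11.5) = 0.6225
  r_corr = 0.9988 + 0.6225 = 1.621 μm/a
  mass loss = 1.621 μm/a × 8.96 g/cm³ = 14.53 g·m⁻²·a⁻¹
zinc: T>10 °C ⇒ hinge -0.071·(11.5−10) = -0.1065
  Pd branch = 0.0129·Pd^0.44·e^(0.046·RH+f) = 1.284 μm/a
  Cl⁻ term: 0.0175·10.2^0.57·exp(0.008·81+0.085·11.5) = 0.3341
  r_corr = 1.284 + 0.3341 = 1.618 μm/a
  mass loss = 1.618 μm/a × 7.14 g/cm³ = 11.56 g·m⁻²·a⁻¹
Ordering by g·m⁻²·a⁻¹: copper (14.5) > zinc (11.6)

copper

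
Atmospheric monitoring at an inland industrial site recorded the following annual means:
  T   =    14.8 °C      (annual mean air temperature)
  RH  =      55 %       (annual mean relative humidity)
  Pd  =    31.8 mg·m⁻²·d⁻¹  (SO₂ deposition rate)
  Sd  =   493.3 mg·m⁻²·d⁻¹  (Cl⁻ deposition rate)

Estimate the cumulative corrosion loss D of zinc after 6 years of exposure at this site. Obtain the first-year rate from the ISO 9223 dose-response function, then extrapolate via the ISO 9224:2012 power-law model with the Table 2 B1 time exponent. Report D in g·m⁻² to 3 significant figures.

D(6) = 117 g·m⁻²

zinc: f(T) = -0.071·(T−10) [T>10 °C] = -0.3408
  sulphur-dioxide contribution → 0.5277 μm/a
  chloride contribution → 3.278 μm/a
  ⇒ r_corr(zinc) = 3.805 μm/a
ISO 9224: D(t) = r_corr · t^b with b = 0.813 (zinc, B1)
  D(6) = 3.805 × 6^0.813 = 3.805 × 4.292 = 16.33 μm
  Mass loss = 16.33 μm × 7.14 g/cm³ = 116.6 g·m⁻²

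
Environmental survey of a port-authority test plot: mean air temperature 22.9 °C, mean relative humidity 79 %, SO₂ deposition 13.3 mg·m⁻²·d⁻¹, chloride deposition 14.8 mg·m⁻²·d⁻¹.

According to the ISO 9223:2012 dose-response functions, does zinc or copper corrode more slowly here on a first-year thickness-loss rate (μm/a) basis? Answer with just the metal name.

copper

zinc: f(T) = -0.071·(T−10) [T>10 °C] = -0.9159
  Pd branch = 0.0129·Pd^0.44·e^(0.046·RH+f) = 0.6103 μm/a
  Cl⁻ term: 0.0175·14.8^0.57·exp(0.008·79+0.085·22.9) = 1.071
  sum: 0.6103 + 1.071 → r_corr = 1.682 μm/a
copper: temperature factor f = -0.080·(12.9) = -1.0320
  SO₂ term: 0.0053·13.3^0.26·exp(0.059·79-1.0320) = 0.3913
  Sd branch = 0.01025·Sd^0.27·e^(0.036·RH+0.049·T) = 1.12 μm/a
  sum: 0.3913 + 1.12 → r_corr = 1.511 μm/a
Ordering by μm/a: zinc (1.68) > copper (1.51)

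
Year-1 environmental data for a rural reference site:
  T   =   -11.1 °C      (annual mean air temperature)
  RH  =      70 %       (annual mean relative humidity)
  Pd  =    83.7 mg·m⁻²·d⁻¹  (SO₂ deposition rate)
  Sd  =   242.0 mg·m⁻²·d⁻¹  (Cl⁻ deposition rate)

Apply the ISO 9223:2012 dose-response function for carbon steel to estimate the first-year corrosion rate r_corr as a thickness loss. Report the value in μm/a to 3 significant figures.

carbon steel: f(T) = +0.150·(T−10) [T≤10 °C] = -3.1650
  sulphur-dioxide contribution → 3.029 μm/a
  chloride contribution → 19.81 μm/a
  total first-year rate 22.84 μm/a

r_corr = 22.8 μm/a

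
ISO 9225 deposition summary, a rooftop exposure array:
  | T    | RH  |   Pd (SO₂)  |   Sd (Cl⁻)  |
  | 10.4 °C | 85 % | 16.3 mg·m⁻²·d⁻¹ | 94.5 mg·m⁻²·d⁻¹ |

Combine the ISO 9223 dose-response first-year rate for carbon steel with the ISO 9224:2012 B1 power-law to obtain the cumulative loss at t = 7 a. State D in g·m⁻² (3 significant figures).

D(7) = 1.81e+03 g·m⁻²

carbon steel: temperature factor f = -0.054·(0.4) = -0.0216
  SO₂ term: 1.77·16.3^0.52·exp(0.02·85-0.0216) = 40.48
  Sd branch = 0.102·Sd^0.62·e^(0.033·RH+0.04·T) = 42.88 μm/a
  sum: 40.48 + 42.88 → r_corr = 83.36 μm/a
Long-term exponent b (ISO 9224 Table 2, B1) = 0.523
  D(7) = 83.36 × 7^0.523 = 83.36 × 2.767 = 230.6 μm
  Mass loss = 230.6 μm × 7.85 g/cm³ = 1810 g·m⁻²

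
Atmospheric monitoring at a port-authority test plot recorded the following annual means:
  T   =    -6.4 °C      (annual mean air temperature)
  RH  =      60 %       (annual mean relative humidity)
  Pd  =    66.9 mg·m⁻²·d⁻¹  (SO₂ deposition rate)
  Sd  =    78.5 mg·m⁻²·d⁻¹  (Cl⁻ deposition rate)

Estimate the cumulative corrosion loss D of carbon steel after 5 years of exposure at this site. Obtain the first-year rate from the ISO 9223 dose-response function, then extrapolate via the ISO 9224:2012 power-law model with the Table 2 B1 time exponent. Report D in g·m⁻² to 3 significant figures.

carbon steel: T≤10 °C ⇒ hinge +0.150·(-6.4−10) = -2.4600
  sulphur-dioxide contribution → 4.467 μm/a
  chloride contribution → 8.553 μm/a
  total first-year rate 13.02 μm/a
Long-term exponent b (ISO 9224 Table 2, B1) = 0.523
  D(5) = 13.02 × 5^0.523 = 13.02 × 2.32 = 30.21 μm
  Mass loss = 30.21 μm × 7.85 g/cm³ = 237.2 g·m⁻²

D(5) = 237 g·m⁻²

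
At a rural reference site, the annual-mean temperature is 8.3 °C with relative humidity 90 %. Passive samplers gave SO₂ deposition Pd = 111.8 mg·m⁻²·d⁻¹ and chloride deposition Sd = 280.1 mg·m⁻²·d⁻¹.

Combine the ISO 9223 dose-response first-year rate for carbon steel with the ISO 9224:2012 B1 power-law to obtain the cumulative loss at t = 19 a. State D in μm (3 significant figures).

D(19) = 875 μm

carbon steel: f(T) = +0.150·(T−10) [T≤10 °C] = -0.2550
  sulphur-dioxide contribution → 96.42 μm/a
  chloride contribution → 91.2 μm/a
  total first-year rate 187.6 μm/a
ISO 9224: D(t) = r_corr · t^b with b = 0.523 (carbon steel, B1)
  D(19) = 187.6 × 19^0.523 = 187.6 × 4.664 = 875.1 μm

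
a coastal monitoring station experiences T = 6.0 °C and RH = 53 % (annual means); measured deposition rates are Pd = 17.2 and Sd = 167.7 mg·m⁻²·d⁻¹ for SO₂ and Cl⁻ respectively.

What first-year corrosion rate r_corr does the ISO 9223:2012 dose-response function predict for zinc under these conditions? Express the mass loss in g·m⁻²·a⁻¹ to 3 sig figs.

zinc: f(T) = +0.038·(T−10) [T≤10 °C] = -0.1520
  Pd branch = 0.0129·Pd^0.44·e^(0.046·RH+f) = 0.4436 μm/a
  Sd branch = 0.0175·Sd^0.57·e^(0.008·RH+0.085·T) = 0.8254 μm/a
  r_corr = 0.4436 + 0.8254 = 1.269 μm/a
Convert to mass loss: 1.269 μm/a × 7.14 g/cm³ = 9.061 g·m⁻²·a⁻¹

r_corr = 9.06 g·m⁻²·a⁻¹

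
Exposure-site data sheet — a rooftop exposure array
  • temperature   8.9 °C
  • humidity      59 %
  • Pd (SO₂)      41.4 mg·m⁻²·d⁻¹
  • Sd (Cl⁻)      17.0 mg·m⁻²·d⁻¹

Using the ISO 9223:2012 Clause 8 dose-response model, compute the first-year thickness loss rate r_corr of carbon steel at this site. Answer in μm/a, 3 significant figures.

carbon steel: f(T) = +0.150·(T−10) [T≤10 °C] = -0.1650
  sulphur-dioxide contribution → 33.85 μm/a
  chloride contribution → 5.911 μm/a
  ⇒ r_corr(carbon steel) = 39.77 μm/a

r_corr = 39.8 μm/a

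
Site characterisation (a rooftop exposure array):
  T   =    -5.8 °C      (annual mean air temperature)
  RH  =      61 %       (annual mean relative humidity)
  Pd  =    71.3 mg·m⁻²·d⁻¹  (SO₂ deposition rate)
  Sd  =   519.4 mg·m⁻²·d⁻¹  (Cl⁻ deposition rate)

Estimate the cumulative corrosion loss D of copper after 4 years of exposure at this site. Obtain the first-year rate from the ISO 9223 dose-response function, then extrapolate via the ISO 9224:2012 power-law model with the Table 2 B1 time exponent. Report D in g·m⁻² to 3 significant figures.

copper: T≤10 °C ⇒ hinge +0.126·(-5.8−10) = -1.9908
  SO₂ term: 0.0053·71.3^0.26·exp(0.059·61-1.9908) = 0.08026
  Sd branch = 0.01025·Sd^0.27·e^(0.036·RH+0.049·T) = 0.3751 μm/a
  sum: 0.08026 + 0.3751 → r_corr = 0.4554 μm/a
Power-law: D(4) = r_corr · 4^0.667
  D(4) = 0.4554 × 4^0.667 = 0.4554 × 2.521 = 1.148 μm
  Mass loss = 1.148 μm × 8.96 g/cm³ = 10.29 g·m⁻²

D(4) = 10.3 g·m⁻²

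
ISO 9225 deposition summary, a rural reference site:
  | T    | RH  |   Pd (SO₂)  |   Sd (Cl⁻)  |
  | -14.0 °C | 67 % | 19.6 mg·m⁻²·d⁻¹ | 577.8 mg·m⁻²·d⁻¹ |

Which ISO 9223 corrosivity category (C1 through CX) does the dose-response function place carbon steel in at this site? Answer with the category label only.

carbon steel: temperature factor f = +0.150·(-24.0) = -3.6000
  sulphur-dioxide contribution → 0.8678 μm/a
  chloride contribution → 27.41 μm/a
  ⇒ r_corr(carbon steel) = 28.28 μm/a
ISO 9223 Table 2 (carbon steel): 25 < 28.3 ≤ 50 μm/a ⇒ C3

C3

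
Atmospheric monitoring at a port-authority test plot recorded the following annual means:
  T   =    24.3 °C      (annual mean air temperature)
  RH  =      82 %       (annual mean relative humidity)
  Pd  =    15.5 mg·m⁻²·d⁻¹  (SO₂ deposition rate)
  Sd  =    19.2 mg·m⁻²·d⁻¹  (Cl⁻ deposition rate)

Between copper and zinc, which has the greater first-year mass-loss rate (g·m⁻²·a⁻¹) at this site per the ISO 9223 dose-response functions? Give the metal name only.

copper

copper: f(T) = -0.080·(T−10) [T>10 °C] = -1.1440
  sulphur-dioxide contribution → 0.4346 μm/a
  chloride contribution → 1.433 μm/a
  ⇒ r_corr(copper) = 1.868 μm/a
  mass loss = 1.868 μm/a × 8.96 g/cm³ = 16.74 g·m⁻²·a⁻¹
zinc: T>10 °C ⇒ hinge -0.071·(24.3−10) = -1.0153
  sulphur-dioxide contribution → 0.6785 μm/a
  chloride contribution → 1.434 μm/a
  total first-year rate 2.112 μm/a
  mass loss = 2.112 μm/a × 7.14 g/cm³ = 15.08 g·m⁻²·a⁻¹
Ordering by g·m⁻²·a⁻¹: copper (16.7) > zinc (15.1)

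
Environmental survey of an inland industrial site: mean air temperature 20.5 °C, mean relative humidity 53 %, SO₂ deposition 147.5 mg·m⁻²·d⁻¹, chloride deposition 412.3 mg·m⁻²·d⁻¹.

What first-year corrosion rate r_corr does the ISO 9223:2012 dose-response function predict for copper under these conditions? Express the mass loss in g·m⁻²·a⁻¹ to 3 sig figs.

r_corr = 10.3 g·m⁻²·a⁻¹

copper: T>10 °C ⇒ hinge -0.080·(20.5−10) = -0.8400
  sulphur-dioxide contribution → 0.1912 μm/a
  chloride contribution → 0.9588 μm/a
  ⇒ r_corr(copper) = 1.15 μm/a
Convert to mass loss: 1.15 μm/a × 8.96 g/cm³ = 10.3 g·m⁻²·a⁻¹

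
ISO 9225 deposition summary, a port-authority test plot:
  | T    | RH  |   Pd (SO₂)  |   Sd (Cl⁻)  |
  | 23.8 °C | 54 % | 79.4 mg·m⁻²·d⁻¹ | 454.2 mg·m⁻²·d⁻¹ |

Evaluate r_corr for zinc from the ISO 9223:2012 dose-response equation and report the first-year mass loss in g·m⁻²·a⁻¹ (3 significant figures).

zinc: temperature factor f = -0.071·(13.8) = -0.9798
  SO₂ term: 0.0129·79.4^0.44·exp(0.046·54-0.9798) = 0.3979
  Cl⁻ term: 0.0175·454.2^0.57·exp(0.008·54+0.085·23.8) = 6.666
  sum: 0.3979 + 6.666 → r_corr = 7.064 μm/a
Convert to mass loss: 7.064 μm/a × 7.14 g/cm³ = 50.44 g·m⁻²·a⁻¹

r_corr = 50.4 g·m⁻²·a⁻¹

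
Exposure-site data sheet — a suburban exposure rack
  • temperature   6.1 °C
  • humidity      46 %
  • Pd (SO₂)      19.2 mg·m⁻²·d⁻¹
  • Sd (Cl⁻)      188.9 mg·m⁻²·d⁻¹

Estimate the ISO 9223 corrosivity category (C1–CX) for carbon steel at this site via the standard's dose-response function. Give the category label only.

carbon steel: f(T) = +0.150·(T−10) [T≤10 °C] = -0.5850
  Pd branch = 1.77·Pd^0.52·e^(0.02·RH+f) = 11.5 μm/a
  Cl⁻ term: 0.102·188.9^0.62·exp(0.033·46+0.04·6.1) = 15.31
  r_corr = 11.5 + 15.31 = 26.82 μm/a
26.8 μm/a falls in (25, 50] for carbon steel → category C3

C3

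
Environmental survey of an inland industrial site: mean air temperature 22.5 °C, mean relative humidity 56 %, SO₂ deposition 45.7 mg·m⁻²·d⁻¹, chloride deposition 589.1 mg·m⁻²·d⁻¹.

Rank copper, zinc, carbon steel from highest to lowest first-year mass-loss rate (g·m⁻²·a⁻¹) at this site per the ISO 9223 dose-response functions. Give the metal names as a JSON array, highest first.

copper: f(T) = -0.080·(T−10) [T>10 °C] = -1.0000
  sulphur-dioxide contribution → 0.1434 μm/a
  chloride contribution → 1.297 μm/a
  total first-year rate 1.441 μm/a
  mass loss = 1.441 μm/a × 8.96 g/cm³ = 12.91 g·m⁻²·a⁻¹
zinc: f(T) = -0.071·(T−10) [T>10 °C] = -0.8875
  sulphur-dioxide contribution → 0.3752 μm/a
  chloride contribution → 7.034 μm/a
  total first-year rate 7.409 μm/a
  mass loss = 7.409 μm/a × 7.14 g/cm³ = 52.9 g·m⁻²·a⁻¹
carbon steel: temperature factor f = -0.054·(12.5) = -0.6750
  sulphur-dioxide contribution → 20.16 μm/a
  chloride contribution → 83.09 μm/a
  total first-year rate 103.2 μm/a
  mass loss = 103.2 μm/a × 7.85 g/cm³ = 810.5 g·m⁻²·a⁻¹
Ordering by g·m⁻²·a⁻¹: carbon steel (810) > zinc (52.9) > copper (12.9)

["carbon steel", "zinc", "copper"]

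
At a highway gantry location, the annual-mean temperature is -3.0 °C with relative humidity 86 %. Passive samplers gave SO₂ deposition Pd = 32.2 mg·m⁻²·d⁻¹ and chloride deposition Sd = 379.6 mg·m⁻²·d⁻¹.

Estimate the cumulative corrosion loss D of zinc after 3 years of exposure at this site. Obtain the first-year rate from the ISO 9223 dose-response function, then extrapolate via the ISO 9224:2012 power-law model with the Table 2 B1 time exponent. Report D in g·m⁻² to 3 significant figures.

D(3) = 46.9 g·m⁻²

zinc: T≤10 °C ⇒ hinge +0.038·(-3.0−10) = -0.4940
  SO₂ term: 0.0129·32.2^0.44·exp(0.046·86-0.4940) = 1.895
  Sd branch = 0.0175·Sd^0.57·e^(0.008·RH+0.085·T) = 0.7967 μm/a
  r_corr = 1.895 + 0.7967 = 2.692 μm/a
ISO 9224: D(t) = r_corr · t^b with b = 0.813 (zinc, B1)
  D(3) = 2.692 × 3^0.813 = 2.692 × 2.443 = 6.575 μm
  Mass loss = 6.575 μm × 7.14 g/cm³ = 46.95 g·m⁻²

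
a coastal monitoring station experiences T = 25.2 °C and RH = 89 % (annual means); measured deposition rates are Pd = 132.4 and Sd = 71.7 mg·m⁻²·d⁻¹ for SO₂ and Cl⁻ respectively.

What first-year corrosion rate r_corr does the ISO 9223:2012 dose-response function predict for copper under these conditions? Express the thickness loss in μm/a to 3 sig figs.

r_corr = 3.82 μm/a

copper: temperature factor f = -0.080·(15.2) = -1.2160
  sulphur-dioxide contribution → 1.067 μm/a
  chloride contribution → 2.751 μm/a
  total first-year rate 3.818 μm/a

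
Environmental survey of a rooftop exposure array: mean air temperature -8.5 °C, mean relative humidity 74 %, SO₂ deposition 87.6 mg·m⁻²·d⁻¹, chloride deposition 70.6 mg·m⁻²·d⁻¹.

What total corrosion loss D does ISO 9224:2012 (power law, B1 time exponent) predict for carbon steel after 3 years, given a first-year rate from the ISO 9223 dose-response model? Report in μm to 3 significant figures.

carbon steel: T≤10 °C ⇒ hinge +0.150·(-8.5−10) = -2.7750
  SO₂ term: 1.77·87.6^0.52·exp(0.02·74-2.7750) = 4.962
  Cl⁻ term: 0.102·70.6^0.62·exp(0.033·74+0.04·-8.5) = 11.69
  r_corr = 4.962 + 11.69 = 16.65 μm/a
ISO 9224: D(t) = r_corr · t^b with b = 0.523 (carbon steel, B1)
  D(3) = 16.65 × 3^0.523 = 16.65 × 1.776 = 29.58 μm

D(3) = 29.6 μm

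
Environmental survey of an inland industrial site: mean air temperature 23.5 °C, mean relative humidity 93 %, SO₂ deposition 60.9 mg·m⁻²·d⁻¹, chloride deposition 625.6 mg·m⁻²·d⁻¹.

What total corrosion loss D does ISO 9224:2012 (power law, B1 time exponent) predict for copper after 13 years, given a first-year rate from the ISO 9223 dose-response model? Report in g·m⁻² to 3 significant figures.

D(13) = 323 g·m⁻²

copper: temperature factor f = -0.080·(13.5) = -1.0800
  sulphur-dioxide contribution → 1.265 μm/a
  chloride contribution → 5.246 μm/a
  total first-year rate 6.511 μm/a
Long-term exponent b (ISO 9224 Table 2, B1) = 0.667
  D(13) = 6.511 × 13^0.667 = 6.511 × 5.534 = 36.03 μm
  Mass loss = 36.03 μm × 8.96 g/cm³ = 322.8 g·m⁻²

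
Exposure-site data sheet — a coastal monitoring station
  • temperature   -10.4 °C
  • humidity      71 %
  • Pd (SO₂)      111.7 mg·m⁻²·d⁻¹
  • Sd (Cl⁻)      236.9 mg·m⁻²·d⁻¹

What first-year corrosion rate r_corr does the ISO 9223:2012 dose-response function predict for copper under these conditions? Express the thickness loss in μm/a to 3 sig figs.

r_corr = 0.438 μm/a

copper: f(T) = +0.126·(T−10) [T≤10 °C] = -2.5704
  Pd branch = 0.0053·Pd^0.26·e^(0.059·RH+f) = 0.09114 μm/a
  Sd branch = 0.01025·Sd^0.27·e^(0.036·RH+0.049·T) = 0.3472 μm/a
  r_corr = 0.09114 + 0.3472 = 0.4384 μm/a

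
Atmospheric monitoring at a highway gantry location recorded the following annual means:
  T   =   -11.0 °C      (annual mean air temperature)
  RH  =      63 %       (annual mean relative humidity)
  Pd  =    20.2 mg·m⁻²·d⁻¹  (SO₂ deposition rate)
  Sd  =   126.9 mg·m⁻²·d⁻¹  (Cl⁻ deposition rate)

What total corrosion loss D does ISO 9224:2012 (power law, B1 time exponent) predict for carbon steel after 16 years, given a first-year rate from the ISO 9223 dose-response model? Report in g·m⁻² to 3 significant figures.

D(16) = 397 g·m⁻²

carbon steel: f(T) = +0.150·(T−10) [T≤10 °C] = -3.1500
  SO₂ term: 1.77·20.2^0.52·exp(0.02·63-3.1500) = 1.276
  Cl⁻ term: 0.102·126.9^0.62·exp(0.033·63+0.04·-11.0) = 10.58
  r_corr = 1.276 + 10.58 = 11.86 μm/a
ISO 9224: D(t) = r_corr · t^b with b = 0.523 (carbon steel, B1)
  D(16) = 11.86 × 16^0.523 = 11.86 × 4.263 = 50.56 μm
  Mass loss = 50.56 μm × 7.85 g/cm³ = 396.9 g·m⁻²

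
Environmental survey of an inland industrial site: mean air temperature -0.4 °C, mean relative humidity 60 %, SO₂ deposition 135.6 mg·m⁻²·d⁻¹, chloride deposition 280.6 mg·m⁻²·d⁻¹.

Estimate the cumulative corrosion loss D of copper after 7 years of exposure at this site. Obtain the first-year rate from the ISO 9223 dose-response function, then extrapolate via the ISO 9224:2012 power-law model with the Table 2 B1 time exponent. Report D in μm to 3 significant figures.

D(7) = 2.11 μm

copper: f(T) = +0.126·(T−10) [T≤10 °C] = -1.3104
  sulphur-dioxide contribution → 0.1766 μm/a
  chloride contribution → 0.3993 μm/a
  ⇒ r_corr(copper) = 0.5759 μm/a
ISO 9224: D(t) = r_corr · t^b with b = 0.667 (copper, B1)
  D(7) = 0.5759 × 7^0.667 = 0.5759 × 3.662 = 2.109 μm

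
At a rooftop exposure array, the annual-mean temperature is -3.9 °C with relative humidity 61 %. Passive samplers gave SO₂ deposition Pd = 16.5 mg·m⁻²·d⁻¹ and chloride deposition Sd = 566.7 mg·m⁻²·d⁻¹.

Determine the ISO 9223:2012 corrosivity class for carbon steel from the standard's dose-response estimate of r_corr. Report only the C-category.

C3

carbon steel: T≤10 °C ⇒ hinge +0.150·(-3.9−10) = -2.0850
  sulphur-dioxide contribution → 3.202 μm/a
  chloride contribution → 33.28 μm/a
  ⇒ r_corr(carbon steel) = 36.48 μm/a
ISO 9223 Table 2 (carbon steel): 25 < 36.5 ≤ 50 μm/a ⇒ C3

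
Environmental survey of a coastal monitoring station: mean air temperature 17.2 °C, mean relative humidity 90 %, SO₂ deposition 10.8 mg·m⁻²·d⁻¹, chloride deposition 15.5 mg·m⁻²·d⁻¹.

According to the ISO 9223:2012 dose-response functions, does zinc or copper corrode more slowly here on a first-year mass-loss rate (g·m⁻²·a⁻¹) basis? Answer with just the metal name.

zinc

zinc: f(T) = -0.071·(T−10) [T>10 °C] = -0.5112
  sulphur-dioxide contribution → 1.384 μm/a
  chloride contribution → 0.7399 μm/a
  ⇒ r_corr(zinc) = 2.124 μm/a
  mass loss = 2.124 μm/a × 7.14 g/cm³ = 15.17 g·m⁻²·a⁻¹
copper: f(T) = -0.080·(T−10) [T>10 °C] = -0.5760
  sulphur-dioxide contribution → 1.119 μm/a
  chloride contribution → 1.274 μm/a
  ⇒ r_corr(copper) = 2.393 μm/a
  mass loss = 2.393 μm/a × 8.96 g/cm³ = 21.45 g·m⁻²·a⁻¹
Ordering by g·m⁻²·a⁻¹: copper (21.4) > zinc (15.2)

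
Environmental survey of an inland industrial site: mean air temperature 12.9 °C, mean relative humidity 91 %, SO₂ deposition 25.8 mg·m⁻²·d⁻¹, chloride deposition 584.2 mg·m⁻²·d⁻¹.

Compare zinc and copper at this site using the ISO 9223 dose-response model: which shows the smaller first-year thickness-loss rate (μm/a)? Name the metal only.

zinc: f(T) = -0.071·(T−10) [T>10 °C] = -0.2059
  SO₂ term: 0.0129·25.8^0.44·exp(0.046·91-0.2059) = 2.886
  Cl⁻ term: 0.0175·584.2^0.57·exp(0.008·91+0.085·12.9) = 4.096
  r_corr = 2.886 + 4.096 = 6.982 μm/a
copper: f(T) = -0.080·(T−10) [T>10 °C] = -0.2320
  Pd branch = 0.0053·Pd^0.26·e^(0.059·RH+f) = 2.1 μm/a
  Cl⁻ term: 0.01025·584.2^0.27·exp(0.036·91+0.049·12.9) = 2.851
  sum: 2.1 + 2.851 → r_corr = 4.951 μm/a
Ordering by μm/a: zinc (6.98) > copper (4.95)

copper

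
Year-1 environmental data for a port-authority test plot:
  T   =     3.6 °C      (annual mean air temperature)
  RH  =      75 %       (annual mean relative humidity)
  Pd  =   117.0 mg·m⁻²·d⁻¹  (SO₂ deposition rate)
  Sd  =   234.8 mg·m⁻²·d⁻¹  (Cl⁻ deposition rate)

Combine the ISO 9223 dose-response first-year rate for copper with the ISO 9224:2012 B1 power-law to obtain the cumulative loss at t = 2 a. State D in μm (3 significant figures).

copper: T≤10 °C ⇒ hinge +0.126·(3.6−10) = -0.8064
  sulphur-dioxide contribution → 0.6816 μm/a
  chloride contribution → 0.7944 μm/a
  total first-year rate 1.476 μm/a
Power-law: D(2) = r_corr · 2^0.667
  D(2) = 1.476 × 2^0.667 = 1.476 × 1.588 = 2.344 μm

D(2) = 2.34 μm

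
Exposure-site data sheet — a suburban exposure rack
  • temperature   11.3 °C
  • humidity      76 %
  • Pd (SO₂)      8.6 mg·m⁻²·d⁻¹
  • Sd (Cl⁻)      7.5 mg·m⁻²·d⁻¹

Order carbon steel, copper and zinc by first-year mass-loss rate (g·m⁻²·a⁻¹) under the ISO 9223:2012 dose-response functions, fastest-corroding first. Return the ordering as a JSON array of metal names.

carbon steel: f(T) = -0.054·(T−10) [T>10 °C] = -0.0702
  Pd branch = 1.77·Pd^0.52·e^(0.02·RH+f) = 23.1 μm/a
  Sd branch = 0.102·Sd^0.62·e^(0.033·RH+0.04·T) = 6.865 μm/a
  sum: 23.1 + 6.865 → r_corr = 29.96 μm/a
  mass loss = 29.96 μm/a × 7.85 g/cm³ = 235.2 g·m⁻²·a⁻¹
copper: T>10 °C ⇒ hinge -0.080·(11.3−10) = -0.1040
  Pd branch = 0.0053·Pd^0.26·e^(0.059·RH+f) = 0.7404 μm/a
  Sd branch = 0.01025·Sd^0.27·e^(0.036·RH+0.049·T) = 0.4739 μm/a
  r_corr = 0.7404 + 0.4739 = 1.214 μm/a
  mass loss = 1.214 μm/a × 8.96 g/cm³ = 10.88 g·m⁻²·a⁻¹
zinc: temperature factor f = -0.071·(1.3) = -0.0923
  Pd branch = 0.0129·Pd^0.44·e^(0.046·RH+f) = 0.9999 μm/a
  Cl⁻ term: 0.0175·7.5^0.57·exp(0.008·76+0.085·11.3) = 0.2649
  r_corr = 0.9999 + 0.2649 = 1.265 μm/a
  mass loss = 1.265 μm/a × 7.14 g/cm³ = 9.031 g·m⁻²·a⁻¹
Ordering by g·m⁻²·a⁻¹: carbon steel (235) > copper (10.9) > zinc (9.03)

["carbon steel", "copper", "zinc"]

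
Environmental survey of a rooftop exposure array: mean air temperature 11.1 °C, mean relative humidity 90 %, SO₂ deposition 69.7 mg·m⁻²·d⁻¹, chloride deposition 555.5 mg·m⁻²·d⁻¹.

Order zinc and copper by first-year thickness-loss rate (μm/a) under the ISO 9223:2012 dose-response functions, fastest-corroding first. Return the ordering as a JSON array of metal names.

["zinc", "copper"]

zinc: temperature factor f = -0.071·(1.1) = -0.0781
  sulphur-dioxide contribution → 4.849 μm/a
  chloride contribution → 3.388 μm/a
  total first-year rate 8.237 μm/a
copper: T>10 °C ⇒ hinge -0.080·(11.1−10) = -0.0880
  sulphur-dioxide contribution → 2.961 μm/a
  chloride contribution → 2.484 μm/a
  ⇒ r_corr(copper) = 5.445 μm/a
Ordering by μm/a: zinc (8.24) > copper (5.44)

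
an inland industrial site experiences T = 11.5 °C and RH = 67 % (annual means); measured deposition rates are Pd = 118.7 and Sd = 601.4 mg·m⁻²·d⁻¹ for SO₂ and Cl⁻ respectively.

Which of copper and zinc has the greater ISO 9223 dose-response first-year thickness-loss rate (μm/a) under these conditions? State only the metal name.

zinc

copper: temperature factor f = -0.080·(1.5) = -0.1200
  Pd branch = 0.0053·Pd^0.26·e^(0.059·RH+f) = 0.8478 μm/a
  Sd branch = 0.01025·Sd^0.27·e^(0.036·RH+0.049·T) = 1.131 μm/a
  r_corr = 0.8478 + 1.131 = 1.978 μm/a
zinc: T>10 °C ⇒ hinge -0.071·(11.5−10) = -0.1065
  SO₂ term: 0.0129·118.7^0.44·exp(0.046·67-0.1065) = 2.068
  Sd branch = 0.0175·Sd^0.57·e^(0.008·RH+0.085·T) = 3.051 μm/a
  r_corr = 2.068 + 3.051 = 5.119 μm/a
Ordering by μm/a: zinc (5.12) > copper (1.98)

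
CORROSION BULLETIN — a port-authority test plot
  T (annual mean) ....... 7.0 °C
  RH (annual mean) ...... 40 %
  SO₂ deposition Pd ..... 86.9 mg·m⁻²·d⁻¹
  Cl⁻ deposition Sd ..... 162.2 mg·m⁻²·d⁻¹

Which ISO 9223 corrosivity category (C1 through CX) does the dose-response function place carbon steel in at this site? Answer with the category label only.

carbon steel: f(T) = +0.150·(T−10) [T≤10 °C] = -0.4500
  Pd branch = 1.77·Pd^0.52·e^(0.02·RH+f) = 25.6 μm/a
  Cl⁻ term: 0.102·162.2^0.62·exp(0.033·40+0.04·7.0) = 11.85
  r_corr = 25.6 + 11.85 = 37.45 μm/a
37.5 μm/a falls in (25, 50] for carbon steel → category C3

C3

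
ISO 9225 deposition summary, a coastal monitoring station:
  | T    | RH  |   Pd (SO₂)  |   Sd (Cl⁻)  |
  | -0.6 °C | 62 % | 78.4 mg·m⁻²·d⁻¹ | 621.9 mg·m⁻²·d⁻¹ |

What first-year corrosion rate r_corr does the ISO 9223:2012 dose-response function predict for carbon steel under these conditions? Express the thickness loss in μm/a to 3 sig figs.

carbon steel: T≤10 °C ⇒ hinge +0.150·(-0.6−10) = -1.5900
  Pd branch = 1.77·Pd^0.52·e^(0.02·RH+f) = 12.05 μm/a
  Sd branch = 0.102·Sd^0.62·e^(0.033·RH+0.04·T) = 41.58 μm/a
  r_corr = 12.05 + 41.58 = 53.63 μm/a

r_corr = 53.6 μm/a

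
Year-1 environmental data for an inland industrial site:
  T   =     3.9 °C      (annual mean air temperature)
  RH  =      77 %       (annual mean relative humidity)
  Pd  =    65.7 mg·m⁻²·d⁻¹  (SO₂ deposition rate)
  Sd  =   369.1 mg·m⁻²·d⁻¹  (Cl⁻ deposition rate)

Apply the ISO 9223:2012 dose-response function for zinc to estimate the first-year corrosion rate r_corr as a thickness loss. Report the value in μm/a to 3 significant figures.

r_corr = 3.54 μm/a

zinc: temperature factor f = +0.038·(-6.1) = -0.2318
  sulphur-dioxide contribution → 2.228 μm/a
  chloride contribution → 1.312 μm/a
  total first-year rate 3.54 μm/a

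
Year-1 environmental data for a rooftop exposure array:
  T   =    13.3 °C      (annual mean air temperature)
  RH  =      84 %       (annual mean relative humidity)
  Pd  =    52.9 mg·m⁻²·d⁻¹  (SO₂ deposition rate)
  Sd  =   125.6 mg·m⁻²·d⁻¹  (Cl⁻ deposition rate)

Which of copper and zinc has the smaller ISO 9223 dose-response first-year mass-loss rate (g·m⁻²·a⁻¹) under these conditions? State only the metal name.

copper: f(T) = -0.080·(T−10) [T>10 °C] = -0.2640
  SO₂ term: 0.0053·52.9^0.26·exp(0.059·84-0.2640) = 1.622
  Sd branch = 0.01025·Sd^0.27·e^(0.036·RH+0.049·T) = 1.492 μm/a
  r_corr = 1.622 + 1.492 = 3.114 μm/a
  mass loss = 3.114 μm/a × 8.96 g/cm³ = 27.9 g·m⁻²·a⁻¹
zinc: f(T) = -0.071·(T−10) [T>10 °C] = -0.2343
  SO₂ term: 0.0129·52.9^0.44·exp(0.046·84-0.2343) = 2.788
  Sd branch = 0.0175·Sd^0.57·e^(0.008·RH+0.085·T) = 1.668 μm/a
  sum: 2.788 + 1.668 → r_corr = 4.456 μm/a
  mass loss = 4.456 μm/a × 7.14 g/cm³ = 31.82 g·m⁻²·a⁻¹
Ordering by g·m⁻²·a⁻¹: zinc (31.8) > copper (27.9)

copper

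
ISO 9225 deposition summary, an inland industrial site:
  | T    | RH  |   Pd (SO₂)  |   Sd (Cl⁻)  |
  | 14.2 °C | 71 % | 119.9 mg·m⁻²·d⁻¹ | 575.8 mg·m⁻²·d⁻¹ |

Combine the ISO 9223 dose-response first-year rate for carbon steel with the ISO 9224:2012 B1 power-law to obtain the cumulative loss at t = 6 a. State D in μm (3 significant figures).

carbon steel: temperature factor f = -0.054·(4.2) = -0.2268
  sulphur-dioxide contribution → 70.33 μm/a
  chloride contribution → 96.43 μm/a
  total first-year rate 166.8 μm/a
Power-law: D(6) = r_corr · 6^0.523
  D(6) = 166.8 × 6^0.523 = 166.8 × 2.553 = 425.7 μm

D(6) = 426 μm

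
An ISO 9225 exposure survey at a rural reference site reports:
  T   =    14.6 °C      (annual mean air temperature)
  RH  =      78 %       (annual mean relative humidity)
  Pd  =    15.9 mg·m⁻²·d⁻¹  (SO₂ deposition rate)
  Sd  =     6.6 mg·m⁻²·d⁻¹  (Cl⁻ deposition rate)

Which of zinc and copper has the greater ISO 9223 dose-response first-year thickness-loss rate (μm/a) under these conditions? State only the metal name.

zinc: T>10 °C ⇒ hinge -0.071·(14.6−10) = -0.3266
  sulphur-dioxide contribution → 1.137 μm/a
  chloride contribution → 0.3312 μm/a
  ⇒ r_corr(zinc) = 1.468 μm/a
copper: f(T) = -0.080·(T−10) [T>10 °C] = -0.3680
  sulphur-dioxide contribution → 0.7507 μm/a
  chloride contribution → 0.5784 μm/a
  ⇒ r_corr(copper) = 1.329 μm/a
Ordering by μm/a: zinc (1.47) > copper (1.33)

zinc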